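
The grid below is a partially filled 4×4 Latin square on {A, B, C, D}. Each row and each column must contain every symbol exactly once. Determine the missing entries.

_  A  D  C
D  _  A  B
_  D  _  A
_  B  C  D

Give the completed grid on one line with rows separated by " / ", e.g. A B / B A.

B A D C / D C A B / C D B A / A B C D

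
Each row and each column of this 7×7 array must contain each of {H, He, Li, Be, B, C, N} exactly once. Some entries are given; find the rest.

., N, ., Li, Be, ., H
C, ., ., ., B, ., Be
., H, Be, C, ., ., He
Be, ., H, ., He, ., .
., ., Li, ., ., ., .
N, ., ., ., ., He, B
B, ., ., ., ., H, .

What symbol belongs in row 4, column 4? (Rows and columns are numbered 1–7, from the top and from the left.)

B

(r1,c1) = He
(r3,c1) = Li
(r3,c5) = N
(r3,c6) = B
(r5,c1) = H
(r5,c5) = C
(r5,c7) = N
(r6,c3) = C
(r7,c5) = Li
(r7,c7) = C
(r1,c3) = B
(r1,c6) = C
(r4,c7) = Li
(r5,c6) = Be
(r6,c5) = H
(r4,c6) = N
(r6,c4) = Be
(r2,c6) = Li
(r4,c4) = B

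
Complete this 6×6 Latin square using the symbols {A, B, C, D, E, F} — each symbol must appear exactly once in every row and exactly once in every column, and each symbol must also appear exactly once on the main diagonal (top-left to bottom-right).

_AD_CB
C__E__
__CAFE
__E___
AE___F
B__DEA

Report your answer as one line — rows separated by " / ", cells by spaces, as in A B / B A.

E A D F C B / C F A E B D / D B C A F E / F D E B A C / A E B C D F / B C F D E A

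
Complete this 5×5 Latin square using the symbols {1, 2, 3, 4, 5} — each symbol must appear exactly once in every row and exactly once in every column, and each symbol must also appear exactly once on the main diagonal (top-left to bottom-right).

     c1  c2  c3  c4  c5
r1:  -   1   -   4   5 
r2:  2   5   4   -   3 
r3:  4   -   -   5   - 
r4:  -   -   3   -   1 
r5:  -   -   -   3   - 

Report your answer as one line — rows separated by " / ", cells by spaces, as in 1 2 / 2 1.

3 1 2 4 5 / 2 5 4 1 3 / 4 3 1 5 2 / 5 4 3 2 1 / 1 2 5 3 4

row 1 has {1,4,5}; column 1 has {2,4}; the diagonal has {5} — only 3 is left for (r1,c1).
row 1 has {1,3,4,5}; column 3 has {3,4} — only 2 is left for (r1,c3).
row 2 has {2,3,4,5}; column 4 has {3,4,5} — only 1 is left for (r2,c4).
row 3 has {4,5}; column 3 has {2,3,4}; the diagonal has {3,5} — only 1 is left for (r3,c3).
row 3 has {1,4,5}; column 5 has {1,3,5} — only 2 is left for (r3,c5).
row 4 has {1,3}; column 1 has {2,3,4} — only 5 is left for (r4,c1).
row 4 has {1,3,5}; column 4 has {1,3,4,5}; the diagonal has {1,3,5} — only 2 is left for (r4,c4).
row 5 has {3}; column 1 has {2,3,4,5} — only 1 is left for (r5,c1).
row 5 has {1,3}; column 3 has {1,2,3,4} — only 5 is left for (r5,c3).
row 5 has {1,3,5}; column 5 has {1,2,3,5}; the diagonal has {1,2,3,5} — only 4 is left for (r5,c5).
row 3 has {1,2,4,5}; column 2 has {1,5} — only 3 is left for (r3,c2).
row 4 has {1,2,3,5}; column 2 has {1,3,5} — only 4 is left for (r4,c2).
row 5 has {1,3,4,5}; column 2 has {1,3,4,5} — only 2 is left for (r5,c2).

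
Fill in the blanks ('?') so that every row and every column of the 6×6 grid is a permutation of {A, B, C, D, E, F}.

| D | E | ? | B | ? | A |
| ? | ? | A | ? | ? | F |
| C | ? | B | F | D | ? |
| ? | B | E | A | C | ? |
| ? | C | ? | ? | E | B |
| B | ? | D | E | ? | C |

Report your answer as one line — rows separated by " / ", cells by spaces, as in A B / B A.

D E C B F A / E D A C B F / C A B F D E / F B E A C D / A C F D E B / B F D E A C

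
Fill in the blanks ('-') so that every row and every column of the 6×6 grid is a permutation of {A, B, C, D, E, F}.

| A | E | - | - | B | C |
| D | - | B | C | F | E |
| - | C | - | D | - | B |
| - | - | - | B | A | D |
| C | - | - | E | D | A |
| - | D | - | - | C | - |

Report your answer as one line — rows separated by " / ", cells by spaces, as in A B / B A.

A E D F B C / D A B C F E / F C A D E B / E F C B A D / C B F E D A / B D E A C F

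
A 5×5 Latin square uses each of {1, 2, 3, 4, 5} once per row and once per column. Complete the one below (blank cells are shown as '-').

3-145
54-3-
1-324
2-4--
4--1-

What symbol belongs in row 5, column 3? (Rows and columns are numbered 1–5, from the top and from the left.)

5

(r1,c2) = 2
(r2,c3) = 2
(r2,c5) = 1
(r3,c2) = 5
(r4,c4) = 5
(r4,c5) = 3
(r5,c2) = 3
(r5,c3) = 5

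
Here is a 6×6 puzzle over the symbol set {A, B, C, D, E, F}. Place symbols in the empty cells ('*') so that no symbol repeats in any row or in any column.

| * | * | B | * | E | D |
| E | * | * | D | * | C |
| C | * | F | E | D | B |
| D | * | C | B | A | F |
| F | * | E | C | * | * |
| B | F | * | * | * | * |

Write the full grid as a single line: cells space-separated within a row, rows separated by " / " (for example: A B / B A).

(r1,c1) = A
(r1,c2) = C
(r1,c4) = F
(r2,c3) = A
(r3,c2) = A
(r4,c2) = E
(r5,c5) = B
(r5,c6) = A
(r6,c3) = D
(r6,c4) = A
(r6,c5) = C
(r6,c6) = E
(r2,c2) = B
(r2,c5) = F
(r5,c2) = D

A C B F E D / E B A D F C / C A F E D B / D E C B A F / F D E C B A / B F D A C E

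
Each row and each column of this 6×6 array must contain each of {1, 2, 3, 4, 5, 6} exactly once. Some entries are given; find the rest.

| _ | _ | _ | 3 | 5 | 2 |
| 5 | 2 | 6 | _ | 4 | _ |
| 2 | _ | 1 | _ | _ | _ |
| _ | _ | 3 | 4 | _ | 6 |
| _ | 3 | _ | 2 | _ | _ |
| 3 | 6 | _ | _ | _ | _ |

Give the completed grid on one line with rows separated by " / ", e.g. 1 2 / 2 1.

6 1 4 3 5 2 / 5 2 6 1 4 3 / 2 4 1 6 3 5 / 1 5 3 4 2 6 / 4 3 5 2 6 1 / 3 6 2 5 1 4

(r1,c3) = 4
(r2,c4) = 1
(r2,c6) = 3
(r4,c1) = 1
(r4,c2) = 5
(r4,c5) = 2
(r5,c3) = 5
(r6,c3) = 2
(r6,c4) = 5
(r6,c5) = 1
(r6,c6) = 4
(r1,c1) = 6
(r1,c2) = 1
(r3,c2) = 4
(r3,c4) = 6
(r3,c5) = 3
(r3,c6) = 5
(r5,c1) = 4
(r5,c5) = 6
(r5,c6) = 1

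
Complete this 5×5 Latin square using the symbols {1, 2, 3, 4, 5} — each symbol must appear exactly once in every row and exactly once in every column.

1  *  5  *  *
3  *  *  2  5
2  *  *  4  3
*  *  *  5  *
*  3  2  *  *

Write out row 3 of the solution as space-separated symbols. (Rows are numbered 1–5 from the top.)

row 1 has {1,5}; column 4 has {2,4,5} — only 3 is left for (r1,c4).
row 3 has {2,3,4}; column 3 has {2,5} — only 1 is left for (r3,c3).
row 4 has {5}; column 1 has {1,2,3} — only 4 is left for (r4,c1).
row 4 has {4,5}; column 3 has {1,2,5} — only 3 is left for (r4,c3).
row 5 has {2,3}; column 1 has {1,2,3,4} — only 5 is left for (r5,c1).
row 5 has {2,3,5}; column 4 has {2,3,4,5} — only 1 is left for (r5,c4).
row 5 has {1,2,3,5}; column 5 has {3,5} — only 4 is left for (r5,c5).
row 1 has {1,3,5}; column 5 has {3,4,5} — only 2 is left for (r1,c5).
row 2 has {2,3,5}; column 3 has {1,2,3,5} — only 4 is left for (r2,c3).
row 3 has {1,2,3,4}; column 2 has {3} — only 5 is left for (r3,c2).

2 5 1 4 3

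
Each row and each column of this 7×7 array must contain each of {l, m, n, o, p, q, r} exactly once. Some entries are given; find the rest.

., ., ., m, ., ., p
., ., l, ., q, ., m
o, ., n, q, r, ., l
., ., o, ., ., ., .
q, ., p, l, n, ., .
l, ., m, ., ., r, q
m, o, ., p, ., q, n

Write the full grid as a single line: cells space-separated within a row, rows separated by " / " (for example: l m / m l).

r l q m o n p / n p l r q o m / o m n q r p l / p q o n m l r / q r p l n m o / l n m o p r q / m o r p l q n

Cell (r4,c7): row 4 has {o}; column 7 has {l,m,n,p,q} → r.
Cell (r5,c7): row 5 has {l,n,p,q}; column 7 has {l,m,n,p,q,r} → o.
Cell (r7,c3): row 7 has {m,n,o,p,q}; column 3 has {l,m,n,o,p} → r.
Cell (r7,c5): row 7 has {m,n,o,p,q,r}; column 5 has {n,q,r} → l.
Cell (r1,c3): row 1 has {m,p}; column 3 has {l,m,n,o,p,r} → q.
Cell (r1,c5): row 1 has {m,p,q}; column 5 has {l,n,q,r} → o.
Cell (r4,c4): row 4 has {o,r}; column 4 has {l,m,p,q} → n.
Cell (r5,c6): row 5 has {l,n,o,p,q}; column 6 has {q,r} → m.
Cell (r6,c4): row 6 has {l,m,q,r}; column 4 has {l,m,n,p,q} → o.
Cell (r6,c5): row 6 has {l,m,o,q,r}; column 5 has {l,n,o,q,r} → p.
Cell (r2,c4): row 2 has {l,m,q}; column 4 has {l,m,n,o,p,q} → r.
Cell (r3,c6): row 3 has {l,n,o,q,r}; column 6 has {m,q,r} → p.
Cell (r4,c1): row 4 has {n,o,r}; column 1 has {l,m,o,q} → p.
Cell (r4,c5): row 4 has {n,o,p,r}; column 5 has {l,n,o,p,q,r} → m.
Cell (r4,c6): row 4 has {m,n,o,p,r}; column 6 has {m,p,q,r} → l.
Cell (r5,c2): row 5 has {l,m,n,o,p,q}; column 2 has {o} → r.
Cell (r6,c2): row 6 has {l,m,o,p,q,r}; column 2 has {o,r} → n.
Cell (r1,c2): row 1 has {m,o,p,q}; column 2 has {n,o,r} → l.
Cell (r1,c6): row 1 has {l,m,o,p,q}; column 6 has {l,m,p,q,r} → n.
Cell (r2,c1): row 2 has {l,m,q,r}; column 1 has {l,m,o,p,q} → n.
Cell (r2,c2): row 2 has {l,m,n,q,r}; column 2 has {l,n,o,r} → p.
Cell (r2,c6): row 2 has {l,m,n,p,q,r}; column 6 has {l,m,n,p,q,r} → o.
Cell (r3,c2): row 3 has {l,n,o,p,q,r}; column 2 has {l,n,o,p,r} → m.
Cell (r4,c2): row 4 has {l,m,n,o,p,r}; column 2 has {l,m,n,o,p,r} → q.
Cell (r1,c1): row 1 has {l,m,n,o,p,q}; column 1 has {l,m,n,o,p,q} → r.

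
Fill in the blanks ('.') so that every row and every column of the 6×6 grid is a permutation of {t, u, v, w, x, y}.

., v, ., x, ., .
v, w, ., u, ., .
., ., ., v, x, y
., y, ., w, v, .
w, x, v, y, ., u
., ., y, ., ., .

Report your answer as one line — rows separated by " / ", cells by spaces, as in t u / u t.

y v t x u w / v w x u y t / u t w v x y / t y u w v x / w x v y t u / x u y t w v

(r5,c5) = t
(r6,c4) = t
(r2,c5) = y
(r6,c2) = u
(r6,c5) = w
(r1,c5) = u
(r3,c2) = t
(r6,c1) = x
(r6,c6) = v
(r3,c1) = u
(r3,c3) = w
(r4,c1) = t
(r4,c6) = x
(r1,c1) = y
(r1,c3) = t
(r1,c6) = w
(r2,c3) = x
(r2,c6) = t
(r4,c3) = u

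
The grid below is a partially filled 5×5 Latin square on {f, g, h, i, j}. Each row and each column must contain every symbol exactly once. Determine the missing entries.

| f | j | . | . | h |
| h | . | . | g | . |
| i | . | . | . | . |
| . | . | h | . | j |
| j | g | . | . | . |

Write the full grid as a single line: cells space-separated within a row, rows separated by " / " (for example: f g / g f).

At row 1, column 4: row 1 has {f,h,j}; column 4 has {g}; that leaves i.
At row 4, column 1: row 4 has {h,j}; column 1 has {f,h,i,j}; that leaves g.
At row 4, column 4: row 4 has {g,h,j}; column 4 has {g,i}; that leaves f.
At row 5, column 4: row 5 has {g,j}; column 4 has {f,g,i}; that leaves h.
At row 1, column 3: row 1 has {f,h,i,j}; column 3 has {h}; that leaves g.
At row 3, column 4: row 3 has {i}; column 4 has {f,g,h,i}; that leaves j.
At row 4, column 2: row 4 has {f,g,h,j}; column 2 has {g,j}; that leaves i.
At row 2, column 2: row 2 has {g,h}; column 2 has {g,i,j}; that leaves f.
At row 2, column 5: row 2 has {f,g,h}; column 5 has {h,j}; that leaves i.
At row 3, column 2: row 3 has {i,j}; column 2 has {f,g,i,j}; that leaves h.
At row 3, column 3: row 3 has {h,i,j}; column 3 has {g,h}; that leaves f.
At row 3, column 5: row 3 has {f,h,i,j}; column 5 has {h,i,j}; that leaves g.
At row 5, column 3: row 5 has {g,h,j}; column 3 has {f,g,h}; that leaves i.
At row 5, column 5: row 5 has {g,h,i,j}; column 5 has {g,h,i,j}; that leaves f.
At row 2, column 3: row 2 has {f,g,h,i}; column 3 has {f,g,h,i}; that leaves j.

f j g i h / h f j g i / i h f j g / g i h f j / j g i h f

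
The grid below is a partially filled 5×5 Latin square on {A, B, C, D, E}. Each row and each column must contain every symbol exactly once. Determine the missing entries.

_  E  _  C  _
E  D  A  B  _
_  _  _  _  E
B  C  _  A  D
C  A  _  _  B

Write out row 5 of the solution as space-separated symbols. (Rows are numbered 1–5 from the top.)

Cell (r1,c5): row 1 has {C,E}; column 5 has {B,D,E} → A.
Cell (r2,c5): row 2 has {A,B,D,E}; column 5 has {A,B,D,E} → C.
Cell (r3,c2): row 3 has {E}; column 2 has {A,C,D,E} → B.
Cell (r3,c4): row 3 has {B,E}; column 4 has {A,B,C} → D.
Cell (r4,c3): row 4 has {A,B,C,D}; column 3 has {A} → E.
Cell (r5,c3): row 5 has {A,B,C}; column 3 has {A,E} → D.
Cell (r5,c4): row 5 has {A,B,C,D}; column 4 has {A,B,C,D} → E.

C A D E B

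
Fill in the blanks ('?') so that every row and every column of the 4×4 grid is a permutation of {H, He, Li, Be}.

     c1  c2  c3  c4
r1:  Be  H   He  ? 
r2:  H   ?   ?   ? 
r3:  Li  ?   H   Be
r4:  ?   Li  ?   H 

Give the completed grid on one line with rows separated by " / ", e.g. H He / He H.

Be H He Li / H Be Li He / Li He H Be / He Li Be H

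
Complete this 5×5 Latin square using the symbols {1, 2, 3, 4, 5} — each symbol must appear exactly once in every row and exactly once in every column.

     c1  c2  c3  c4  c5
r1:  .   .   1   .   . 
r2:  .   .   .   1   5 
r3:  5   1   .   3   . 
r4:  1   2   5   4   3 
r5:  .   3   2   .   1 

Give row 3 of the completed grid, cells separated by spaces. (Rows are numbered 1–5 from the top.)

At row 2, column 2: row 2 has {1,5}; column 2 has {1,2,3}; that leaves 4.
At row 2, column 3: row 2 has {1,4,5}; column 3 has {1,2,5}; that leaves 3.
At row 3, column 3: row 3 has {1,3,5}; column 3 has {1,2,3,5}; that leaves 4.
At row 3, column 5: row 3 has {1,3,4,5}; column 5 has {1,3,5}; that leaves 2.

5 1 4 3 2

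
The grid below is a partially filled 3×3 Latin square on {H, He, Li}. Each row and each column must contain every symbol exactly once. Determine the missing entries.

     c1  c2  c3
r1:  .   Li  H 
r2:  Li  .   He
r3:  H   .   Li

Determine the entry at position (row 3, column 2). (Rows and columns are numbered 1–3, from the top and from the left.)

(r1,c1): row 1 has {H,Li}; column 1 has {H,Li}, so it must be He.
(r2,c2): row 2 has {He,Li}; column 2 has {Li}, so it must be H.
(r3,c2): row 3 has {H,Li}; column 2 has {H,Li}, so it must be He.

He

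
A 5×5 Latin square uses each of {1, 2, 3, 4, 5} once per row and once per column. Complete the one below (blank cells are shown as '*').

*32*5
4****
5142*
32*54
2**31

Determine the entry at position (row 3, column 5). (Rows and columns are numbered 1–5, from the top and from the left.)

3

Cell (r1,c1): row 1 has {2,3,5}; column 1 has {2,3,4,5} → 1.
Cell (r1,c4): row 1 has {1,2,3,5}; column 4 has {2,3,5} → 4.
Cell (r2,c2): row 2 has {4}; column 2 has {1,2,3} → 5.
Cell (r2,c4): row 2 has {4,5}; column 4 has {2,3,4,5} → 1.
Cell (r3,c5): row 3 has {1,2,4,5}; column 5 has {1,4,5} → 3.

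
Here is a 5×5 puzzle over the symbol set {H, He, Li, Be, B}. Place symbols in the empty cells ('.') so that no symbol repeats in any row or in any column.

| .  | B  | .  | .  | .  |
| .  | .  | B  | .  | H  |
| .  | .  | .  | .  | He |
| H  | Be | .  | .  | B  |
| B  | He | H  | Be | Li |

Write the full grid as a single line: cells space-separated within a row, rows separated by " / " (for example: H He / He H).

He B Li H Be / Be Li B He H / Li H Be B He / H Be He Li B / B He H Be Li

row 1 has {B}; column 5 has {H,He,Li,B} — only Be is left for (r1,c5).
row 2 has {H,B}; column 2 has {He,Be,B} — only Li is left for (r2,c2).
row 2 has {H,Li,B}; column 4 has {Be} — only He is left for (r2,c4).
row 3 has {He}; column 2 has {He,Li,Be,B} — only H is left for (r3,c2).
row 4 has {H,Be,B}; column 4 has {He,Be} — only Li is left for (r4,c4).
row 1 has {Be,B}; column 4 has {He,Li,Be} — only H is left for (r1,c4).
row 2 has {H,He,Li,B}; column 1 has {H,B} — only Be is left for (r2,c1).
row 3 has {H,He}; column 1 has {H,Be,B} — only Li is left for (r3,c1).
row 3 has {H,He,Li}; column 3 has {H,B} — only Be is left for (r3,c3).
row 3 has {H,He,Li,Be}; column 4 has {H,He,Li,Be} — only B is left for (r3,c4).
row 4 has {H,Li,Be,B}; column 3 has {H,Be,B} — only He is left for (r4,c3).
row 1 has {H,Be,B}; column 1 has {H,Li,Be,B} — only He is left for (r1,c1).
row 1 has {H,He,Be,B}; column 3 has {H,He,Be,B} — only Li is left for (r1,c3).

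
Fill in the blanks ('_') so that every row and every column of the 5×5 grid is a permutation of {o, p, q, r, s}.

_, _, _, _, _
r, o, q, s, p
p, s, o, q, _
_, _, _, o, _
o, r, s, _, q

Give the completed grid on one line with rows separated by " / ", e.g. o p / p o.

(r3,c5): row 3 has {o,p,q,s}; column 5 has {p,q}, so it must be r.
(r4,c5): row 4 has {o}; column 5 has {p,q,r}, so it must be s.
(r5,c4): row 5 has {o,q,r,s}; column 4 has {o,q,s}, so it must be p.
(r1,c4): row 1 is empty so far; column 4 has {o,p,q,s}, so it must be r.
(r1,c5): row 1 has {r}; column 5 has {p,q,r,s}, so it must be o.
(r4,c1): row 4 has {o,s}; column 1 has {o,p,r}, so it must be q.
(r4,c2): row 4 has {o,q,s}; column 2 has {o,r,s}, so it must be p.
(r4,c3): row 4 has {o,p,q,s}; column 3 has {o,q,s}, so it must be r.
(r1,c1): row 1 has {o,r}; column 1 has {o,p,q,r}, so it must be s.
(r1,c2): row 1 has {o,r,s}; column 2 has {o,p,r,s}, so it must be q.
(r1,c3): row 1 has {o,q,r,s}; column 3 has {o,q,r,s}, so it must be p.

s q p r o / r o q s p / p s o q r / q p r o s / o r s p q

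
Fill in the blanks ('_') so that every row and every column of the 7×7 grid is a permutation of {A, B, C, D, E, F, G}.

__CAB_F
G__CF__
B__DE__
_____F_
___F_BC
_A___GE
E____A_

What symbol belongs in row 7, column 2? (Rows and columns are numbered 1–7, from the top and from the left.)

(r1,c1) = D
(r1,c6) = E
(r2,c6) = D
(r3,c6) = C
(r5,c1) = A
(r6,c4) = B
(r7,c4) = G
(r1,c2) = G
(r3,c2) = F
(r4,c1) = C
(r4,c4) = E
(r6,c1) = F
(r6,c3) = D
(r6,c5) = C
(r7,c5) = D
(r7,c7) = B
(r2,c7) = A
(r3,c7) = G
(r4,c7) = D
(r5,c5) = G
(r7,c2) = C

C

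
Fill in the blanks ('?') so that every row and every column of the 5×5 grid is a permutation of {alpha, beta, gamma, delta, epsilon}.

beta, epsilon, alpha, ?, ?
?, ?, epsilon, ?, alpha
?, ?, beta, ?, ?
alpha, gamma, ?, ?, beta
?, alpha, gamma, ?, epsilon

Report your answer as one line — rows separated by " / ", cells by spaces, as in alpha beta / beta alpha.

beta epsilon alpha gamma delta / gamma beta epsilon delta alpha / epsilon delta beta alpha gamma / alpha gamma delta epsilon beta / delta alpha gamma beta epsilon

(r3,c2) = delta
(r3,c5) = gamma
(r4,c3) = delta
(r4,c4) = epsilon
(r5,c1) = delta
(r5,c4) = beta
(r1,c5) = delta
(r2,c1) = gamma
(r2,c2) = beta
(r2,c4) = delta
(r3,c1) = epsilon
(r3,c4) = alpha
(r1,c4) = gamma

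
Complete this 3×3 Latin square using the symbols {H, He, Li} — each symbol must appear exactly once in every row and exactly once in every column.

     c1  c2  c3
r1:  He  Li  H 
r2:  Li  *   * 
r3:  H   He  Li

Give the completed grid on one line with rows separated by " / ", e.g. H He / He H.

He Li H / Li H He / H He Li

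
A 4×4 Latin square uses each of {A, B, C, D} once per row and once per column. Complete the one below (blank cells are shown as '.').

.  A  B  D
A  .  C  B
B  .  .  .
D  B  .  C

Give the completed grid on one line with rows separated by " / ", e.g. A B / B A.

C A B D / A D C B / B C D A / D B A C

(r1,c1) = C
(r2,c2) = D
(r3,c2) = C
(r3,c4) = A
(r4,c3) = A
(r3,c3) = D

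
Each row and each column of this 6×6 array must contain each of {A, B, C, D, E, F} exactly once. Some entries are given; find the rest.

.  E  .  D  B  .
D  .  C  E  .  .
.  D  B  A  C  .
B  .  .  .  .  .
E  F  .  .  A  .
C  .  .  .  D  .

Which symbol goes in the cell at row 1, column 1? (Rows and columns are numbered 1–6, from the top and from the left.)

At row 2, column 5: row 2 has {C,D,E}; column 5 has {A,B,C,D}; that leaves F.
At row 3, column 1: row 3 has {A,B,C,D}; column 1 has {B,C,D,E}; that leaves F.
At row 3, column 6: row 3 has {A,B,C,D,F}; column 6 is empty so far; that leaves E.
At row 4, column 5: row 4 has {B}; column 5 has {A,B,C,D,F}; that leaves E.
At row 5, column 3: row 5 has {A,E,F}; column 3 has {B,C}; that leaves D.
At row 1, column 1: row 1 has {B,D,E}; column 1 has {B,C,D,E,F}; that leaves A.

A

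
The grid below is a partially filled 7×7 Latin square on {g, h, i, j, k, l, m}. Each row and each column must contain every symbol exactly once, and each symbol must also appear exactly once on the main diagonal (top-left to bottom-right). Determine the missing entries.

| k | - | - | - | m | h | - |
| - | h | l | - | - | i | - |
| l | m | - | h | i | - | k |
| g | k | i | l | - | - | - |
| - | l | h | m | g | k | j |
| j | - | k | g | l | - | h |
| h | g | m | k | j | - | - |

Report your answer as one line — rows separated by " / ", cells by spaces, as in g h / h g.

k j g i m h l / m h l j k i g / l m j h i g k / g k i l h j m / i l h m g k j / j i k g l m h / h g m k j l i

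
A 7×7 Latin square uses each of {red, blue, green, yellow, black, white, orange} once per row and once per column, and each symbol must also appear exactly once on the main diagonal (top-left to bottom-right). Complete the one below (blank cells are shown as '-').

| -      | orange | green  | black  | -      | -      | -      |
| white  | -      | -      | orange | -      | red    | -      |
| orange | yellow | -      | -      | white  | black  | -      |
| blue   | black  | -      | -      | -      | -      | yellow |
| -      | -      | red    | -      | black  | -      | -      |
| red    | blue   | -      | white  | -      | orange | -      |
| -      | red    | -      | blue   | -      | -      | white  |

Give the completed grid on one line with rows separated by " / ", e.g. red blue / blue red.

yellow orange green black red white blue / white green yellow orange blue red black / orange yellow blue green white black red / blue black white red orange green yellow / green white red yellow black blue orange / red blue black white yellow orange green / black red orange blue green yellow white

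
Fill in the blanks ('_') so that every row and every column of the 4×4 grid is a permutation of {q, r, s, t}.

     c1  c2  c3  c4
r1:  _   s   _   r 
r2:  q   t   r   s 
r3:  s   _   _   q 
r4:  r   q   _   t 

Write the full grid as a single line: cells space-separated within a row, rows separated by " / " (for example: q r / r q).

(r1,c1): row 1 has {r,s}; column 1 has {q,r,s}, so it must be t.
(r1,c3): row 1 has {r,s,t}; column 3 has {r}, so it must be q.
(r3,c2): row 3 has {q,s}; column 2 has {q,s,t}, so it must be r.
(r3,c3): row 3 has {q,r,s}; column 3 has {q,r}, so it must be t.
(r4,c3): row 4 has {q,r,t}; column 3 has {q,r,t}, so it must be s.

t s q r / q t r s / s r t q / r q s t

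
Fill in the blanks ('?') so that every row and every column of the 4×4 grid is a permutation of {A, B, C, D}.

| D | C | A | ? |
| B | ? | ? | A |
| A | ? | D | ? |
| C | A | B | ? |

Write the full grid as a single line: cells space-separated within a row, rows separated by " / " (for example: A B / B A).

D C A B / B D C A / A B D C / C A B D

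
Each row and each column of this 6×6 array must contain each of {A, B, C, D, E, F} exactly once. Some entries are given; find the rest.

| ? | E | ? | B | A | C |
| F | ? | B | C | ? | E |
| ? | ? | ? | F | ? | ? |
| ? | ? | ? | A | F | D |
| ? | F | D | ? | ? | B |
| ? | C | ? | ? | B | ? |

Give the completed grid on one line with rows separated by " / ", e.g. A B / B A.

D E F B A C / F A B C D E / B D C F E A / C B E A F D / A F D E C B / E C A D B F

(r1,c1) = D
(r1,c3) = F
(r2,c5) = D
(r3,c6) = A
(r4,c2) = B
(r5,c4) = E
(r5,c5) = C
(r6,c4) = D
(r6,c6) = F
(r2,c2) = A
(r3,c2) = D
(r3,c5) = E
(r5,c1) = A
(r6,c1) = E
(r6,c3) = A
(r3,c3) = C
(r4,c1) = C
(r4,c3) = E
(r3,c1) = B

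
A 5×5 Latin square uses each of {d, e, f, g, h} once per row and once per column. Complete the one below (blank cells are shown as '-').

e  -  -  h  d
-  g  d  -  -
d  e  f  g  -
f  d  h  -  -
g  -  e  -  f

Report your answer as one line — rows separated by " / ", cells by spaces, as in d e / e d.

(r1,c2): row 1 has {d,e,h}; column 2 has {d,e,g}, so it must be f.
(r1,c3): row 1 has {d,e,f,h}; column 3 has {d,e,f,h}, so it must be g.
(r2,c1): row 2 has {d,g}; column 1 has {d,e,f,g}, so it must be h.
(r2,c5): row 2 has {d,g,h}; column 5 has {d,f}, so it must be e.
(r3,c5): row 3 has {d,e,f,g}; column 5 has {d,e,f}, so it must be h.
(r4,c4): row 4 has {d,f,h}; column 4 has {g,h}, so it must be e.
(r4,c5): row 4 has {d,e,f,h}; column 5 has {d,e,f,h}, so it must be g.
(r5,c2): row 5 has {e,f,g}; column 2 has {d,e,f,g}, so it must be h.
(r5,c4): row 5 has {e,f,g,h}; column 4 has {e,g,h}, so it must be d.
(r2,c4): row 2 has {d,e,g,h}; column 4 has {d,e,g,h}, so it must be f.

e f g h d / h g d f e / d e f g h / f d h e g / g h e d f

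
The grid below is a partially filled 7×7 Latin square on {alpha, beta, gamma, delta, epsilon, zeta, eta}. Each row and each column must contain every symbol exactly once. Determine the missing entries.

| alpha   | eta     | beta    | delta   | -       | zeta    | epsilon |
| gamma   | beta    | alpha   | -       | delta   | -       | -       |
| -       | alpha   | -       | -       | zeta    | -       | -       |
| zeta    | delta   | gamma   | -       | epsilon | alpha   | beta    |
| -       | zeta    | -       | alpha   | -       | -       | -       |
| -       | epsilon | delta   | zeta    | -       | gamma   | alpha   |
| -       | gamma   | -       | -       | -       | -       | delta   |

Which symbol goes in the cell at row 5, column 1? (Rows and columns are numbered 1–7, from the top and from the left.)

epsilon

(r1,c5) = gamma
(r4,c4) = eta
(r2,c4) = epsilon
(r2,c6) = eta
(r2,c7) = zeta
(r7,c4) = beta
(r7,c6) = epsilon
(r3,c4) = gamma
(r3,c7) = eta
(r5,c7) = gamma
(r7,c1) = eta
(r7,c3) = zeta
(r7,c5) = alpha
(r3,c3) = epsilon
(r5,c3) = eta
(r5,c5) = beta
(r5,c6) = delta
(r6,c1) = beta
(r6,c5) = eta
(r3,c1) = delta
(r3,c6) = beta
(r5,c1) = epsilon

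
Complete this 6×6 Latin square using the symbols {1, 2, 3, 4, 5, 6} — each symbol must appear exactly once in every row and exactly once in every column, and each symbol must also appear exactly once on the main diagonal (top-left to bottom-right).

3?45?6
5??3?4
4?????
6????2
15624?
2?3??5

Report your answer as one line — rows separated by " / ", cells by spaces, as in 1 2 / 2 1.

3 2 4 5 1 6 / 5 6 1 3 2 4 / 4 3 2 6 5 1 / 6 4 5 1 3 2 / 1 5 6 2 4 3 / 2 1 3 4 6 5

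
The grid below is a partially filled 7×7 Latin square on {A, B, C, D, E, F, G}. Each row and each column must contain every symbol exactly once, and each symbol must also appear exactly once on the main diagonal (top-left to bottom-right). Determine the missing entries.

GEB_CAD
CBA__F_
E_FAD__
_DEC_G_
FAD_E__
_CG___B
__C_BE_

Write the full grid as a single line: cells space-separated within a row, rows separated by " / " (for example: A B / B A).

G E B F C A D / C B A D G F E / E G F A D B C / B D E C A G F / F A D B E C G / A C G E F D B / D F C G B E A

(r1,c4) = F
(r2,c5) = G
(r2,c7) = E
(r3,c2) = G
(r3,c7) = C
(r5,c7) = G
(r6,c6) = D
(r7,c2) = F
(r7,c7) = A
(r2,c4) = D
(r3,c6) = B
(r4,c7) = F
(r5,c4) = B
(r5,c6) = C
(r6,c1) = A
(r6,c4) = E
(r6,c5) = F
(r7,c1) = D
(r7,c4) = G
(r4,c1) = B
(r4,c5) = A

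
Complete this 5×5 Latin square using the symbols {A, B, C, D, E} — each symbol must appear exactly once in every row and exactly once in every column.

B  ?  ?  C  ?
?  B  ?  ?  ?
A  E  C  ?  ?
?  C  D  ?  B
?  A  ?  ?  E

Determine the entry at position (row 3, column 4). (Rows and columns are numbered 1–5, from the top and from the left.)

B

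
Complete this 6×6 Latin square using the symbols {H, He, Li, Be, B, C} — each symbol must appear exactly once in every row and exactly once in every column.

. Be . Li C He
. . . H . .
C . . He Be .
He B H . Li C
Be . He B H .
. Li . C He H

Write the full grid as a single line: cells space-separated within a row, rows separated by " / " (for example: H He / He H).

H Be B Li C He / Li He C H B Be / C H Li He Be B / He B H Be Li C / Be C He B H Li / B Li Be C He H

(r1,c3) = B
(r2,c5) = B
(r3,c2) = H
(r3,c3) = Li
(r3,c6) = B
(r4,c4) = Be
(r5,c2) = C
(r5,c6) = Li
(r6,c1) = B
(r6,c3) = Be
(r1,c1) = H
(r2,c1) = Li
(r2,c2) = He
(r2,c3) = C
(r2,c6) = Be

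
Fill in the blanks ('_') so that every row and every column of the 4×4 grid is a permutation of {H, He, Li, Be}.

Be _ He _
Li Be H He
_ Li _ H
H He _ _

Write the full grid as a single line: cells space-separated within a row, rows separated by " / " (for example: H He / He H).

Be H He Li / Li Be H He / He Li Be H / H He Li Be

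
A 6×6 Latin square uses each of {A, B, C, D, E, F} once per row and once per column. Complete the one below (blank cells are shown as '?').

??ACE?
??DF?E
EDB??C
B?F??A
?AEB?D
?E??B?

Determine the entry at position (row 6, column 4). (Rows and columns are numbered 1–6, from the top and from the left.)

D

(r3,c4): row 3 has {B,C,D,E}; column 4 has {B,C,F}, so it must be A.
(r3,c5): row 3 has {A,B,C,D,E}; column 5 has {B,E}, so it must be F.
(r4,c2): row 4 has {A,B,F}; column 2 has {A,D,E}, so it must be C.
(r4,c5): row 4 has {A,B,C,F}; column 5 has {B,E,F}, so it must be D.
(r5,c5): row 5 has {A,B,D,E}; column 5 has {B,D,E,F}, so it must be C.
(r6,c3): row 6 has {B,E}; column 3 has {A,B,D,E,F}, so it must be C.
(r6,c4): row 6 has {B,C,E}; column 4 has {A,B,C,F}, so it must be D.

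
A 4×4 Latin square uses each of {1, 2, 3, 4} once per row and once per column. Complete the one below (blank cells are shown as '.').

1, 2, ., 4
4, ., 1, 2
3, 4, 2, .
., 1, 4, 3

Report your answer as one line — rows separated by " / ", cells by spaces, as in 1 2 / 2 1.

1 2 3 4 / 4 3 1 2 / 3 4 2 1 / 2 1 4 3

row 1 has {1,2,4}; column 3 has {1,2,4} — only 3 is left for (r1,c3).
row 2 has {1,2,4}; column 2 has {1,2,4} — only 3 is left for (r2,c2).
row 3 has {2,3,4}; column 4 has {2,3,4} — only 1 is left for (r3,c4).
row 4 has {1,3,4}; column 1 has {1,3,4} — only 2 is left for (r4,c1).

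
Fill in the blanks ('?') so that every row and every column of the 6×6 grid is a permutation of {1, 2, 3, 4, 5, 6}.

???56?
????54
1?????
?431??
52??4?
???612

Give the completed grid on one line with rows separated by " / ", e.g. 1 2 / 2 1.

2 1 4 5 6 3 / 3 6 1 2 5 4 / 1 5 2 4 3 6 / 6 4 3 1 2 5 / 5 2 6 3 4 1 / 4 3 5 6 1 2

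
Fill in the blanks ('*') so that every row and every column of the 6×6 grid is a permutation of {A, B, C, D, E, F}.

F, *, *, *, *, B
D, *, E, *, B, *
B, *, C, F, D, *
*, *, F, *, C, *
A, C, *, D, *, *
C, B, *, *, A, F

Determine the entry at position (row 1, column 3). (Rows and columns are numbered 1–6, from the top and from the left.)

A

At row 1, column 5: row 1 has {B,F}; column 5 has {A,B,C,D}; that leaves E.
At row 4, column 1: row 4 has {C,F}; column 1 has {A,B,C,D,F}; that leaves E.
At row 5, column 3: row 5 has {A,C,D}; column 3 has {C,E,F}; that leaves B.
At row 5, column 5: row 5 has {A,B,C,D}; column 5 has {A,B,C,D,E}; that leaves F.
At row 5, column 6: row 5 has {A,B,C,D,F}; column 6 has {B,F}; that leaves E.
At row 6, column 3: row 6 has {A,B,C,F}; column 3 has {B,C,E,F}; that leaves D.
At row 6, column 4: row 6 has {A,B,C,D,F}; column 4 has {D,F}; that leaves E.
At row 1, column 3: row 1 has {B,E,F}; column 3 has {B,C,D,E,F}; that leaves A.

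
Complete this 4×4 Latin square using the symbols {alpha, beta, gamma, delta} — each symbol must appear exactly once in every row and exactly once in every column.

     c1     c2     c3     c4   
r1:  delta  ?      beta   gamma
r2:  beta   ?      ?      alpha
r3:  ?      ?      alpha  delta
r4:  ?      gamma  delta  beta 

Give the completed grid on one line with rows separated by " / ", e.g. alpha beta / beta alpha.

(r1,c2) = alpha
(r2,c2) = delta
(r2,c3) = gamma
(r3,c1) = gamma
(r3,c2) = beta
(r4,c1) = alpha

delta alpha beta gamma / beta delta gamma alpha / gamma beta alpha delta / alpha gamma delta beta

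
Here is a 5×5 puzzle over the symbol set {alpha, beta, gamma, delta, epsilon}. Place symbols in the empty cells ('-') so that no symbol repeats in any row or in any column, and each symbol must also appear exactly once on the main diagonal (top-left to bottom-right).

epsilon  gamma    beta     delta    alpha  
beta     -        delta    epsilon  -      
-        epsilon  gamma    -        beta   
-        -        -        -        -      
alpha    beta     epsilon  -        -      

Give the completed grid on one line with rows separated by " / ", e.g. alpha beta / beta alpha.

(r2,c2) = alpha
(r2,c5) = gamma
(r3,c1) = delta
(r3,c4) = alpha
(r4,c1) = gamma
(r4,c2) = delta
(r4,c3) = alpha
(r4,c4) = beta
(r4,c5) = epsilon
(r5,c4) = gamma
(r5,c5) = delta

epsilon gamma beta delta alpha / beta alpha delta epsilon gamma / delta epsilon gamma alpha beta / gamma delta alpha beta epsilon / alpha beta epsilon gamma delta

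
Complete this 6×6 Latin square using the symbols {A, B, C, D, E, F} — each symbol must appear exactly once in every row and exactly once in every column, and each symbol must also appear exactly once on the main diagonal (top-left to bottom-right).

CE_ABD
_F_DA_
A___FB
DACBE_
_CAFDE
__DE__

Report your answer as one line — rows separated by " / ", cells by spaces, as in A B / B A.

At row 1, column 3: row 1 has {A,B,C,D,E}; column 3 has {A,C,D}; that leaves F.
At row 2, column 6: row 2 has {A,D,F}; column 6 has {B,D,E}; that leaves C.
At row 3, column 2: row 3 has {A,B,F}; column 2 has {A,C,E,F}; that leaves D.
At row 3, column 3: row 3 has {A,B,D,F}; column 3 has {A,C,D,F}; the diagonal has {B,C,D,F}; that leaves E.
At row 3, column 4: row 3 has {A,B,D,E,F}; column 4 has {A,B,D,E,F}; that leaves C.
At row 4, column 6: row 4 has {A,B,C,D,E}; column 6 has {B,C,D,E}; that leaves F.
At row 5, column 1: row 5 has {A,C,D,E,F}; column 1 has {A,C,D}; that leaves B.
At row 6, column 1: row 6 has {D,E}; column 1 has {A,B,C,D}; that leaves F.
At row 6, column 2: row 6 has {D,E,F}; column 2 has {A,C,D,E,F}; that leaves B.
At row 6, column 5: row 6 has {B,D,E,F}; column 5 has {A,B,D,E,F}; that leaves C.
At row 6, column 6: row 6 has {B,C,D,E,F}; column 6 has {B,C,D,E,F}; the diagonal has {B,C,D,E,F}; that leaves A.
At row 2, column 1: row 2 has {A,C,D,F}; column 1 has {A,B,C,D,F}; that leaves E.
At row 2, column 3: row 2 has {A,C,D,E,F}; column 3 has {A,C,D,E,F}; that leaves B.

C E F A B D / E F B D A C / A D E C F B / D A C B E F / B C A F D E / F B D E C A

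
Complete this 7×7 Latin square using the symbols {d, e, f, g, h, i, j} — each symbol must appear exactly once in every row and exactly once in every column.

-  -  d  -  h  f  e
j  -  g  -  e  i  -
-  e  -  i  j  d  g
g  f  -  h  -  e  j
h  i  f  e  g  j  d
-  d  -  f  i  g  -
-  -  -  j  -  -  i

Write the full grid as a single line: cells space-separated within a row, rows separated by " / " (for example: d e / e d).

At row 1, column 1: row 1 has {d,e,f,h}; column 1 has {g,h,j}; that leaves i.
At row 1, column 4: row 1 has {d,e,f,h,i}; column 4 has {e,f,h,i,j}; that leaves g.
At row 2, column 2: row 2 has {e,g,i,j}; column 2 has {d,e,f,i}; that leaves h.
At row 2, column 4: row 2 has {e,g,h,i,j}; column 4 has {e,f,g,h,i,j}; that leaves d.
At row 2, column 7: row 2 has {d,e,g,h,i,j}; column 7 has {d,e,g,i,j}; that leaves f.
At row 3, column 1: row 3 has {d,e,g,i,j}; column 1 has {g,h,i,j}; that leaves f.
At row 3, column 3: row 3 has {d,e,f,g,i,j}; column 3 has {d,f,g}; that leaves h.
At row 4, column 3: row 4 has {e,f,g,h,j}; column 3 has {d,f,g,h}; that leaves i.
At row 4, column 5: row 4 has {e,f,g,h,i,j}; column 5 has {e,g,h,i,j}; that leaves d.
At row 6, column 1: row 6 has {d,f,g,i}; column 1 has {f,g,h,i,j}; that leaves e.
At row 6, column 3: row 6 has {d,e,f,g,i}; column 3 has {d,f,g,h,i}; that leaves j.
At row 6, column 7: row 6 has {d,e,f,g,i,j}; column 7 has {d,e,f,g,i,j}; that leaves h.
At row 7, column 1: row 7 has {i,j}; column 1 has {e,f,g,h,i,j}; that leaves d.
At row 7, column 2: row 7 has {d,i,j}; column 2 has {d,e,f,h,i}; that leaves g.
At row 7, column 3: row 7 has {d,g,i,j}; column 3 has {d,f,g,h,i,j}; that leaves e.
At row 7, column 5: row 7 has {d,e,g,i,j}; column 5 has {d,e,g,h,i,j}; that leaves f.
At row 7, column 6: row 7 has {d,e,f,g,i,j}; column 6 has {d,e,f,g,i,j}; that leaves h.
At row 1, column 2: row 1 has {d,e,f,g,h,i}; column 2 has {d,e,f,g,h,i}; that leaves j.

i j d g h f e / j h g d e i f / f e h i j d g / g f i h d e j / h i f e g j d / e d j f i g h / d g e j f h i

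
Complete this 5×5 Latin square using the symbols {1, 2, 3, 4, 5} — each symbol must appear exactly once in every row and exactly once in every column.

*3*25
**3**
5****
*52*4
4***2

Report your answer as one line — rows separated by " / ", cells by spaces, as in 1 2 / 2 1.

1 3 4 2 5 / 2 4 3 5 1 / 5 2 1 4 3 / 3 5 2 1 4 / 4 1 5 3 2

At row 1, column 1: row 1 has {2,3,5}; column 1 has {4,5}; that leaves 1.
At row 1, column 3: row 1 has {1,2,3,5}; column 3 has {2,3}; that leaves 4.
At row 2, column 1: row 2 has {3}; column 1 has {1,4,5}; that leaves 2.
At row 2, column 5: row 2 has {2,3}; column 5 has {2,4,5}; that leaves 1.
At row 3, column 3: row 3 has {5}; column 3 has {2,3,4}; that leaves 1.
At row 3, column 5: row 3 has {1,5}; column 5 has {1,2,4,5}; that leaves 3.
At row 4, column 1: row 4 has {2,4,5}; column 1 has {1,2,4,5}; that leaves 3.
At row 4, column 4: row 4 has {2,3,4,5}; column 4 has {2}; that leaves 1.
At row 5, column 2: row 5 has {2,4}; column 2 has {3,5}; that leaves 1.
At row 5, column 3: row 5 has {1,2,4}; column 3 has {1,2,3,4}; that leaves 5.
At row 5, column 4: row 5 has {1,2,4,5}; column 4 has {1,2}; that leaves 3.
At row 2, column 2: row 2 has {1,2,3}; column 2 has {1,3,5}; that leaves 4.
At row 2, column 4: row 2 has {1,2,3,4}; column 4 has {1,2,3}; that leaves 5.
At row 3, column 2: row 3 has {1,3,5}; column 2 has {1,3,4,5}; that leaves 2.
At row 3, column 4: row 3 has {1,2,3,5}; column 4 has {1,2,3,5}; that leaves 4.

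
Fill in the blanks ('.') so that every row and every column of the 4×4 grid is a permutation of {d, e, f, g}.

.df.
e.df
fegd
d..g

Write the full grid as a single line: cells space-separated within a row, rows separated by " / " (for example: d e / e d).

g d f e / e g d f / f e g d / d f e g

(r1,c1) = g
(r1,c4) = e
(r2,c2) = g
(r4,c2) = f
(r4,c3) = e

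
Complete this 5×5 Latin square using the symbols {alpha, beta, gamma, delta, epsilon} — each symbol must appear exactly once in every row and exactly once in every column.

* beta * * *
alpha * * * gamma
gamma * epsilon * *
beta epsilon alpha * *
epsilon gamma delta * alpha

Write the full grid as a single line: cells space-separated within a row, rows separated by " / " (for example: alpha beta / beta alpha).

delta beta gamma alpha epsilon / alpha delta beta epsilon gamma / gamma alpha epsilon delta beta / beta epsilon alpha gamma delta / epsilon gamma delta beta alpha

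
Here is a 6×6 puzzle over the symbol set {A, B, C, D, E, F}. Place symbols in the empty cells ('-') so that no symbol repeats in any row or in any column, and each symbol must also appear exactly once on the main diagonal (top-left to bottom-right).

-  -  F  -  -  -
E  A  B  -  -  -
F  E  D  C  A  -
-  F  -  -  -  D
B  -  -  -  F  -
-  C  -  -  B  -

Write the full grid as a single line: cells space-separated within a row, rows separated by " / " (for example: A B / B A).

C B F E D A / E A B D C F / F E D C A B / A F C B E D / B D E A F C / D C A F B E

(r1,c1) = C
(r3,c6) = B
(r4,c1) = A
(r5,c2) = D
(r6,c1) = D
(r6,c6) = E
(r1,c2) = B
(r1,c6) = A
(r4,c4) = B
(r5,c6) = C
(r6,c3) = A
(r6,c4) = F
(r2,c4) = D
(r2,c5) = C
(r2,c6) = F
(r4,c5) = E
(r5,c3) = E
(r5,c4) = A
(r1,c4) = E
(r1,c5) = D
(r4,c3) = C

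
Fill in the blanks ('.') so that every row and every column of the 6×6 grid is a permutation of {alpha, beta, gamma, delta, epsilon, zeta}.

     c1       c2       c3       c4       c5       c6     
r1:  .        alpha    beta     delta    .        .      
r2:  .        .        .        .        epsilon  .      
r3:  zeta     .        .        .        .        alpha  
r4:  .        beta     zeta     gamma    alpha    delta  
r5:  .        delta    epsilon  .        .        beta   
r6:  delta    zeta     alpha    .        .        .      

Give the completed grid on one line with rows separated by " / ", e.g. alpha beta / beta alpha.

gamma alpha beta delta zeta epsilon / beta gamma delta alpha epsilon zeta / zeta epsilon gamma beta delta alpha / epsilon beta zeta gamma alpha delta / alpha delta epsilon zeta gamma beta / delta zeta alpha epsilon beta gamma

(r2,c2) = gamma
(r2,c3) = delta
(r2,c6) = zeta
(r3,c2) = epsilon
(r3,c3) = gamma
(r3,c4) = beta
(r3,c5) = delta
(r4,c1) = epsilon
(r6,c4) = epsilon
(r6,c6) = gamma
(r1,c1) = gamma
(r1,c5) = zeta
(r1,c6) = epsilon
(r2,c4) = alpha
(r5,c1) = alpha
(r5,c4) = zeta
(r5,c5) = gamma
(r6,c5) = beta
(r2,c1) = beta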